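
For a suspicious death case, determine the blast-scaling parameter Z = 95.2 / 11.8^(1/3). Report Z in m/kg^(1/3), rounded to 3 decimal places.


Scaled distance calculation:
W^(1/3) = 11.8^(1/3) = 2.276638
Z = R / W^(1/3) = 95.2 / 2.276638
Z = 41.816 m/kg^(1/3)

41.816


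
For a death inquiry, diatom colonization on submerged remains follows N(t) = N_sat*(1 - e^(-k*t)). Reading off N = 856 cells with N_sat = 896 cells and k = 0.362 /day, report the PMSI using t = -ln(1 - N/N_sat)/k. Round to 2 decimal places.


PMSI from diatom colonization curve:
N / N_sat = 856 / 896 = 0.955357
1 - N/N_sat = 0.044643
ln(1 - N/N_sat) = -3.109058
t = -ln(1 - N/N_sat) / k = -(-3.109058) / 0.362 = 8.59 days

8.59


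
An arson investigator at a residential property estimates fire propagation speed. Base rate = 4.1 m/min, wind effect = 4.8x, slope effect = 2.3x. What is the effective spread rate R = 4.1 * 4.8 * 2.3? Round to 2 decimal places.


Fire spread rate calculation:
R = R0 * wind_factor * slope_factor
= 4.1 * 4.8 * 2.3
= 19.68 * 2.3
= 45.26 m/min

45.26


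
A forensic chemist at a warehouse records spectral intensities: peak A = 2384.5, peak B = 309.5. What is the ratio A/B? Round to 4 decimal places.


Spectral peak ratio:
Peak A = 2384.5 counts
Peak B = 309.5 counts
Ratio = 2384.5 / 309.5 = 7.7044

7.7044


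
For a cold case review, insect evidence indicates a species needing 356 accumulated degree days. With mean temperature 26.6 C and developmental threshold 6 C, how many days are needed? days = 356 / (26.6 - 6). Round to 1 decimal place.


Insect development time:
Effective temperature = avg_temp - T_base = 26.6 - 6 = 20.6 C
Days = ADD / effective_temp = 356 / 20.6 = 17.3 days

17.3


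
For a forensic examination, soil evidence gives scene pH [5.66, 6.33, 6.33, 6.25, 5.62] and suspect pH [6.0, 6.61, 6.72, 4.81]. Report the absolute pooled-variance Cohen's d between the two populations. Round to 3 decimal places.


Pooled-variance Cohen's d for soil pH comparison:
Scene mean = 30.19 / 5 = 6.038
Suspect mean = 24.14 / 4 = 6.035
Scene sample variance s_s^2 = 0.13327
Suspect sample variance s_c^2 = 0.767233
Pooled variance = ((n_s-1)*s_s^2 + (n_c-1)*s_c^2) / (n_s + n_c - 2) = 0.404969
Pooled SD = sqrt(0.404969) = 0.636372
Mean difference = 0.003
|d| = |0.003| / 0.636372 = 0.005

0.005


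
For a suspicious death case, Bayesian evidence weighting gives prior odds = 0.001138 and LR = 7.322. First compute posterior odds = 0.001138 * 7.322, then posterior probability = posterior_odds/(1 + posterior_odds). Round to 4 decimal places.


Bayesian evidence evaluation:
Posterior odds = prior_odds * LR = 0.001138 * 7.322 = 0.008332436
Posterior probability = posterior_odds / (1 + posterior_odds)
= 0.008332436 / (1 + 0.008332436)
= 0.008332436 / 1.008332436
= 0.0083

0.0083


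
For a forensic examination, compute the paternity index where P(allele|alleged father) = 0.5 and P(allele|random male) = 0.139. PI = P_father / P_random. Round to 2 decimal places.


Paternity Index calculation:
PI = P(allele|father) / P(allele|random)
PI = 0.5 / 0.139
PI = 3.60

3.60


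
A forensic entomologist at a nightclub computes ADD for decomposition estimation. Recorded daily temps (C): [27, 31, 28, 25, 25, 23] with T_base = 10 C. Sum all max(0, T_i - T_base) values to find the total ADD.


Computing ADD day by day:
Day 1: max(0, 27 - 10) = 17
Day 2: max(0, 31 - 10) = 21
Day 3: max(0, 28 - 10) = 18
Day 4: max(0, 25 - 10) = 15
Day 5: max(0, 25 - 10) = 15
Day 6: max(0, 23 - 10) = 13
Total ADD = 99

99


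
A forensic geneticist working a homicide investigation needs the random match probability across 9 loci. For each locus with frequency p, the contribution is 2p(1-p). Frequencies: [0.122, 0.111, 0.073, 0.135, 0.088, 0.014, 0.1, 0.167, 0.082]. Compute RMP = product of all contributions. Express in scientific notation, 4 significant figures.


Computing RMP for 9 loci:
Locus 1: 2 * 0.122 * 0.878 = 0.214232
Locus 2: 2 * 0.111 * 0.889 = 0.197358
Locus 3: 2 * 0.073 * 0.927 = 0.135342
Locus 4: 2 * 0.135 * 0.865 = 0.23355
Locus 5: 2 * 0.088 * 0.912 = 0.160512
Locus 6: 2 * 0.014 * 0.986 = 0.027608
Locus 7: 2 * 0.1 * 0.9 = 0.18
Locus 8: 2 * 0.167 * 0.833 = 0.278222
Locus 9: 2 * 0.082 * 0.918 = 0.150552
RMP = 4.465e-08

4.465e-08


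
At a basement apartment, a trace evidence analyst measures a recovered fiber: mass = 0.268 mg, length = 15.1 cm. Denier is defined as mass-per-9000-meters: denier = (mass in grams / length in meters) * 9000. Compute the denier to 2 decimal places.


Denier calculation:
Mass in grams = 0.268 mg / 1000 = 0.000268 g
Length in meters = 15.1 cm / 100 = 0.151 m
Linear density = mass / length = 0.000268 / 0.151 = 0.00177483 g/m
Denier = (g/m) * 9000 = 0.00177483 * 9000 = 15.97

15.97


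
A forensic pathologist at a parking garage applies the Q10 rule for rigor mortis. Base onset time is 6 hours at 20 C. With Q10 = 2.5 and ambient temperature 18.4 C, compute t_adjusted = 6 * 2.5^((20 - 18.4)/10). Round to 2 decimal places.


Rigor mortis time adjustment:
Exponent = (T_ref - T_actual) / 10 = (20 - 18.4) / 10 = 0.16
Q10 factor = 2.5^0.16 = 1.1579
t_adjusted = 6 * 1.1579 = 6.95 hours

6.95


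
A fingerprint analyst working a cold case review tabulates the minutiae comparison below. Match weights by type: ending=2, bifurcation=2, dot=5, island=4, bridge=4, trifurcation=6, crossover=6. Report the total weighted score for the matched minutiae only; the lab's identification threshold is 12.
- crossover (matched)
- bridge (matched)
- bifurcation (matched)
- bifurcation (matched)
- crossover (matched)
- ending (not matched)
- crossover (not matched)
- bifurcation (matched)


Weighted minutiae match score:
  crossover: matched, +6 (running total 6)
  bridge: matched, +4 (running total 10)
  bifurcation: matched, +2 (running total 12)
  bifurcation: matched, +2 (running total 14)
  crossover: matched, +6 (running total 20)
  ending: not matched, +0
  crossover: not matched, +0
  bifurcation: matched, +2 (running total 22)
Total score = 22
Threshold = 12; verdict = identification

22


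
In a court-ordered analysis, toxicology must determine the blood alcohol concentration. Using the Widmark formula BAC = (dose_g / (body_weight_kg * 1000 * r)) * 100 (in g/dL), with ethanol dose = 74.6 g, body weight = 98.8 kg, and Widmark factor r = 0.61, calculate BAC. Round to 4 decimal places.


Applying the Widmark formula:
BAC = (dose_g / (body_wt * 1000 * r)) * 100
Denominator = 98.8 * 1000 * 0.61 = 60268
BAC = (74.6 / 60268) * 100
BAC = 0.1238 g/dL

0.1238


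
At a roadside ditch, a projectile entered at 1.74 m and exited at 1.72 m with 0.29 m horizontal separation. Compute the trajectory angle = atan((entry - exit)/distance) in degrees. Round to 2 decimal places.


Bullet trajectory angle:
Height difference = 1.74 - 1.72 = 0.02 m
angle = atan(0.02 / 0.29)
angle = atan(0.068966)
angle = 3.95 degrees

3.95


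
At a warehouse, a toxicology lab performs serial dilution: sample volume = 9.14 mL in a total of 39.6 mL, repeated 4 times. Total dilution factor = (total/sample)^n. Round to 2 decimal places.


Dilution factor calculation:
Single dilution = V_total / V_sample = 39.6 / 9.14 ≈ 4.332604
Number of dilutions = 4
Total DF = (39.6 / 9.14)^4 (full precision, rounded at the end) = 352.37

352.37


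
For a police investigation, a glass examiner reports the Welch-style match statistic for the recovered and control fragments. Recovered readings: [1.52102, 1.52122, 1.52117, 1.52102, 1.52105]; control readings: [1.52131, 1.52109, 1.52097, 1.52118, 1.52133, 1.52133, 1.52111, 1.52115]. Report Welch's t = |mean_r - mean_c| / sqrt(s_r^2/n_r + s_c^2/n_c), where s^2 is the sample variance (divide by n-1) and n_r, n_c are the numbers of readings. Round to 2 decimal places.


Welch's t-criterion for glass RI comparison:
Recovered mean = sum / n_r = 7.60548 / 5 = 1.521096
Control mean = sum / n_c = 12.16947 / 8 = 1.5211838
Recovered sample variance s_r^2 = 8.63e-09
Control sample variance s_c^2 = 1.71125e-08
Welch SE (unpooled) = sqrt(s_r^2/n_r + s_c^2/n_c) = sqrt(1.726e-09 + 2.13906e-09) = sqrt(3.86506e-09) = 6.21696e-05
|mean_r - mean_c| = 8.775e-05
t = 8.775e-05 / 6.21696e-05 = 1.41

1.41


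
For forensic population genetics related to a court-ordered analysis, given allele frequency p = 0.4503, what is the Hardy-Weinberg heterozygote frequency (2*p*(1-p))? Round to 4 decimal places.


Hardy-Weinberg heterozygote frequency:
q = 1 - p = 1 - 0.4503 = 0.5497
2pq = 2 * 0.4503 * 0.5497 = 0.4951

0.4951


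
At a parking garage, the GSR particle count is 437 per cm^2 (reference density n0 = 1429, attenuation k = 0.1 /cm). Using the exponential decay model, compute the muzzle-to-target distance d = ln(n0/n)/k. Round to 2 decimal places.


GSR distance calculation:
n0/n = 1429 / 437 = 3.270023
ln(n0/n) = 1.184797
d = 1.184797 / 0.1 = 11.85 cm

11.85


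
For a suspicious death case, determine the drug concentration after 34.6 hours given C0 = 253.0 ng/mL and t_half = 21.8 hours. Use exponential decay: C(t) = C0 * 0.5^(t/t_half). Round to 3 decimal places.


Drug concentration decay:
Number of half-lives = t / t_half = 34.6 / 21.8 = 1.587156
Decay factor = 0.5^1.587156 = 0.33282691
C(t) = 253.0 * 0.33282691 = 84.205 ng/mL

84.205


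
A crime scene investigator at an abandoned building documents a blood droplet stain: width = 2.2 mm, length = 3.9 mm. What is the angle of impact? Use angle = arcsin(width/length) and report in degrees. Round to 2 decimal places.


Blood spatter impact angle calculation:
width / length = 2.2 / 3.9 = 0.564103
angle = arcsin(0.564103)
angle = 34.34 degrees

34.34


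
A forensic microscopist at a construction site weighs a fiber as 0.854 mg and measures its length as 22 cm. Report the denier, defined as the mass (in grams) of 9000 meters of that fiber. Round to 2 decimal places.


Denier calculation:
Mass in grams = 0.854 mg / 1000 = 0.000854 g
Length in meters = 22 cm / 100 = 0.22 m
Linear density = mass / length = 0.000854 / 0.22 = 0.00388182 g/m
Denier = (g/m) * 9000 = 0.00388182 * 9000 = 34.94

34.94


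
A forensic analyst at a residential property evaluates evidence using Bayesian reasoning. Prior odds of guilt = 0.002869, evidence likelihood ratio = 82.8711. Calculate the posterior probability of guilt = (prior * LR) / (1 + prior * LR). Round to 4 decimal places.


Bayesian evidence evaluation:
Posterior odds = prior_odds * LR = 0.002869 * 82.8711 = 0.2377572
Posterior probability = posterior_odds / (1 + posterior_odds)
= 0.2377572 / (1 + 0.2377572)
= 0.2377572 / 1.2377572
= 0.1921

0.1921


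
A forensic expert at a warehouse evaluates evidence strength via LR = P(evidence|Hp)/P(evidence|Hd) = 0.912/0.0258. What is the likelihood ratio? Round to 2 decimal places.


Likelihood ratio calculation:
LR = P(E|Hp) / P(E|Hd)
LR = 0.912 / 0.0258
LR = 35.35

35.35


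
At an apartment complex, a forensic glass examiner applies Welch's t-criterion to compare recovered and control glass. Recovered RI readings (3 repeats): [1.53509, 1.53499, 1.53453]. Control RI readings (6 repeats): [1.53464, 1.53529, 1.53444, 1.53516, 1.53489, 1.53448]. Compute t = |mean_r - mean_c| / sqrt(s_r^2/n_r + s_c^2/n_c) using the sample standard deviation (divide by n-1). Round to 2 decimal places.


Welch's t-criterion for glass RI comparison:
Recovered mean = sum / n_r = 4.60461 / 3 = 1.53487
Control mean = sum / n_c = 9.2089 / 6 = 1.5348167
Recovered sample variance s_r^2 = 8.92e-08
Control sample variance s_c^2 = 1.26747e-07
Welch SE (unpooled) = sqrt(s_r^2/n_r + s_c^2/n_c) = sqrt(2.97333e-08 + 2.11244e-08) = sqrt(5.08577e-08) = 0.000225517
|mean_r - mean_c| = 5.33333e-05
t = 5.33333e-05 / 0.000225517 = 0.24

0.24


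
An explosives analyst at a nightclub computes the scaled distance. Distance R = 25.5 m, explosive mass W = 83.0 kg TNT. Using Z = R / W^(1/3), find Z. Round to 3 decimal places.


Scaled distance calculation:
W^(1/3) = 83.0^(1/3) = 4.362071
Z = R / W^(1/3) = 25.5 / 4.362071
Z = 5.846 m/kg^(1/3)

5.846


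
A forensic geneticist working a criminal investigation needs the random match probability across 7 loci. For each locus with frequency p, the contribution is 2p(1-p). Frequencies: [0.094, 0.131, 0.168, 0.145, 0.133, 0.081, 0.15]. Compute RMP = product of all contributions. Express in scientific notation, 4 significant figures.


Computing RMP for 7 loci:
Locus 1: 2 * 0.094 * 0.906 = 0.170328
Locus 2: 2 * 0.131 * 0.869 = 0.227678
Locus 3: 2 * 0.168 * 0.832 = 0.279552
Locus 4: 2 * 0.145 * 0.855 = 0.24795
Locus 5: 2 * 0.133 * 0.867 = 0.230622
Locus 6: 2 * 0.081 * 0.919 = 0.148878
Locus 7: 2 * 0.15 * 0.85 = 0.255
RMP = 2.353e-05

2.353e-05


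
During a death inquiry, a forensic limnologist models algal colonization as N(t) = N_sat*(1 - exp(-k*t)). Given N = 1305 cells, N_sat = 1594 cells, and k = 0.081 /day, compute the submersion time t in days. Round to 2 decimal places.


PMSI from diatom colonization curve:
N / N_sat = 1305 / 1594 = 0.818695
1 - N/N_sat = 0.181305
ln(1 - N/N_sat) = -1.707575
t = -ln(1 - N/N_sat) / k = -(-1.707575) / 0.081 = 21.08 days

21.08


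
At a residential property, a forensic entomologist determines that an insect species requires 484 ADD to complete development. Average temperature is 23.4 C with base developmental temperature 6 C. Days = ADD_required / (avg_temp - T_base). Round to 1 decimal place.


Insect development time:
Effective temperature = avg_temp - T_base = 23.4 - 6 = 17.4 C
Days = ADD / effective_temp = 484 / 17.4 = 27.8 days

27.8


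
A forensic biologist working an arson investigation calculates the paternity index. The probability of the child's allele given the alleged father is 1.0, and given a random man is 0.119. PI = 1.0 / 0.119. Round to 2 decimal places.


Paternity Index calculation:
PI = P(allele|father) / P(allele|random)
PI = 1.0 / 0.119
PI = 8.40

8.40


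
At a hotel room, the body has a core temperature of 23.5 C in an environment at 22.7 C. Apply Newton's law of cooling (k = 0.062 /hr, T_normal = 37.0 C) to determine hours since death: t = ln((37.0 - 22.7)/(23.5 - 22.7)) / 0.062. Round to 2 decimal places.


Using Newton's law of cooling:
t = ln((T_normal - T_ambient) / (T_body - T_ambient)) / k
T_normal - T_ambient = 14.3
T_body - T_ambient = 0.8
Ratio = 17.875
ln(ratio) = 2.883403
t = 2.883403 / 0.062 = 46.51 hours

46.51


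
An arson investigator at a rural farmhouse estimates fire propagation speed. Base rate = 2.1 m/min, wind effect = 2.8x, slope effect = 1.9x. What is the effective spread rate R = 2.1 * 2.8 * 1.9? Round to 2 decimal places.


Fire spread rate calculation:
R = R0 * wind_factor * slope_factor
= 2.1 * 2.8 * 1.9
= 5.88 * 1.9
= 11.17 m/min

11.17


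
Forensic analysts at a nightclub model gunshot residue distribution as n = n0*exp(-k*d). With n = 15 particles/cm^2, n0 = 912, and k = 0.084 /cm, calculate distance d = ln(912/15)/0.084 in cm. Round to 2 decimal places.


GSR distance calculation:
n0/n = 912 / 15 = 60.8
ln(n0/n) = 4.10759
d = 4.10759 / 0.084 = 48.90 cm

48.90


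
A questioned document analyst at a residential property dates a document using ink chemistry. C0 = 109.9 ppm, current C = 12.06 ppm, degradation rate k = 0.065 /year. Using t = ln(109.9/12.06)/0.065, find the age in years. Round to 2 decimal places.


Document age estimation:
C0/C = 109.9 / 12.06 = 9.112769
ln(C0/C) = 2.209677
t = 2.209677 / 0.065 = 34.00 years

34.00


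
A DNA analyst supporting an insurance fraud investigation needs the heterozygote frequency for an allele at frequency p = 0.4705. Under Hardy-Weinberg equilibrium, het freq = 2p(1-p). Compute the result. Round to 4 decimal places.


Hardy-Weinberg heterozygote frequency:
q = 1 - p = 1 - 0.4705 = 0.5295
2pq = 2 * 0.4705 * 0.5295 = 0.4983

0.4983


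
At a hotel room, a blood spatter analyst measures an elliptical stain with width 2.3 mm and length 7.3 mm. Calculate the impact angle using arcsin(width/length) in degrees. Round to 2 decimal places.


Blood spatter impact angle calculation:
width / length = 2.3 / 7.3 = 0.315068
angle = arcsin(0.315068)
angle = 18.36 degrees

18.36


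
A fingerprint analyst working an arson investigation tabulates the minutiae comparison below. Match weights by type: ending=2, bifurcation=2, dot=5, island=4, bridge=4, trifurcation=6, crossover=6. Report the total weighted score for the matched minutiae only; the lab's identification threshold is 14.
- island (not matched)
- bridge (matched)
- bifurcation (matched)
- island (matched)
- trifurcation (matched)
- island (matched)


Weighted minutiae match score:
  island: not matched, +0
  bridge: matched, +4 (running total 4)
  bifurcation: matched, +2 (running total 6)
  island: matched, +4 (running total 10)
  trifurcation: matched, +6 (running total 16)
  island: matched, +4 (running total 20)
Total score = 20
Threshold = 14; verdict = identification

20


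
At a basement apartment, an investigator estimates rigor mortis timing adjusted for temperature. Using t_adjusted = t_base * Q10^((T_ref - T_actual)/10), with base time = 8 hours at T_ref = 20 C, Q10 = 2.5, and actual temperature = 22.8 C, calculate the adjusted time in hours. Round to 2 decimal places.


Rigor mortis time adjustment:
Exponent = (T_ref - T_actual) / 10 = (20 - 22.8) / 10 = -0.28
Q10 factor = 2.5^-0.28 = 0.77371
t_adjusted = 8 * 0.77371 = 6.19 hours

6.19


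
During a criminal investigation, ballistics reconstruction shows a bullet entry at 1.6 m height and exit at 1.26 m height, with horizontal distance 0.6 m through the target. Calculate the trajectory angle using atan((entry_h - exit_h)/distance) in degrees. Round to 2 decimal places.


Bullet trajectory angle:
Height difference = 1.6 - 1.26 = 0.34 m
angle = atan(0.34 / 0.6)
angle = atan(0.566667)
angle = 29.54 degrees

29.54


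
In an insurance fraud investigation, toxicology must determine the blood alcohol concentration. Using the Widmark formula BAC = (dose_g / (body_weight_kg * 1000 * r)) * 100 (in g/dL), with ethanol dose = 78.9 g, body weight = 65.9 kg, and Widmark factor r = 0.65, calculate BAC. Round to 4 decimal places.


Applying the Widmark formula:
BAC = (dose_g / (body_wt * 1000 * r)) * 100
Denominator = 65.9 * 1000 * 0.65 = 42835
BAC = (78.9 / 42835) * 100
BAC = 0.1842 g/dL

0.1842


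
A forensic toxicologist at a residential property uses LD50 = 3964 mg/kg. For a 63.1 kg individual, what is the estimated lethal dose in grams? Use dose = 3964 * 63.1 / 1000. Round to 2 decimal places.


Lethal dose calculation:
Lethal dose = LD50 * body_weight / 1000
= 3964 * 63.1 / 1000
= 250128.4 / 1000
= 250.13 g

250.13


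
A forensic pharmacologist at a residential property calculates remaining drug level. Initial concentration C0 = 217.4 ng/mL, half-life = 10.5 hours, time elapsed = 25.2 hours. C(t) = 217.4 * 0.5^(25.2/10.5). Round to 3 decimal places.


Drug concentration decay:
Number of half-lives = t / t_half = 25.2 / 10.5 = 2.4
Decay factor = 0.5^2.4 = 0.18946457
C(t) = 217.4 * 0.18946457 = 41.190 ng/mL

41.190


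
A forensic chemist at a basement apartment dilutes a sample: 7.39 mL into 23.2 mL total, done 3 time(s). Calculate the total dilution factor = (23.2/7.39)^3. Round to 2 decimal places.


Dilution factor calculation:
Single dilution = V_total / V_sample = 23.2 / 7.39 ≈ 3.139378
Number of dilutions = 3
Total DF = (23.2 / 7.39)^3 (full precision, rounded at the end) = 30.94

30.94


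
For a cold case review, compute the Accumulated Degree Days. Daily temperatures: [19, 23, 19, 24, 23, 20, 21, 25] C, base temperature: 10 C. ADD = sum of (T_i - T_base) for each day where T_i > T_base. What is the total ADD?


Computing ADD day by day:
Day 1: max(0, 19 - 10) = 9
Day 2: max(0, 23 - 10) = 13
Day 3: max(0, 19 - 10) = 9
Day 4: max(0, 24 - 10) = 14
Day 5: max(0, 23 - 10) = 13
Day 6: max(0, 20 - 10) = 10
Day 7: max(0, 21 - 10) = 11
Day 8: max(0, 25 - 10) = 15
Total ADD = 94

94


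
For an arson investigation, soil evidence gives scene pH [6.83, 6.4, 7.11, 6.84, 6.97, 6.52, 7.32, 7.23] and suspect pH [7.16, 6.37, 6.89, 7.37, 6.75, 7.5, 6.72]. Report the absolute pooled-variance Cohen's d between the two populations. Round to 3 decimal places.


Pooled-variance Cohen's d for soil pH comparison:
Scene mean = 55.22 / 8 = 6.9025
Suspect mean = 48.76 / 7 = 6.965714
Scene sample variance s_s^2 = 0.105307
Suspect sample variance s_c^2 = 0.159029
Pooled variance = ((n_s-1)*s_s^2 + (n_c-1)*s_c^2) / (n_s + n_c - 2) = 0.130102
Pooled SD = sqrt(0.130102) = 0.360697
Mean difference = -0.063214
|d| = |-0.063214| / 0.360697 = 0.175

0.175


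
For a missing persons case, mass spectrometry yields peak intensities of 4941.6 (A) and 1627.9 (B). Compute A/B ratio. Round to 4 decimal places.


Spectral peak ratio:
Peak A = 4941.6 counts
Peak B = 1627.9 counts
Ratio = 4941.6 / 1627.9 = 3.0356

3.0356


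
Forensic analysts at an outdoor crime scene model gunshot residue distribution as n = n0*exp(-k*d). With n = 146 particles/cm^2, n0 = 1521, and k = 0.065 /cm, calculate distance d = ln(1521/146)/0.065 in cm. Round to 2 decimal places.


GSR distance calculation:
n0/n = 1521 / 146 = 10.417808
ln(n0/n) = 2.343517
d = 2.343517 / 0.065 = 36.05 cm

36.05


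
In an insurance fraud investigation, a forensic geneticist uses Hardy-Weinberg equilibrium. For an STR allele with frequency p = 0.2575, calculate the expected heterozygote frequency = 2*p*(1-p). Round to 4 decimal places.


Hardy-Weinberg heterozygote frequency:
q = 1 - p = 1 - 0.2575 = 0.7425
2pq = 2 * 0.2575 * 0.7425 = 0.3824

0.3824


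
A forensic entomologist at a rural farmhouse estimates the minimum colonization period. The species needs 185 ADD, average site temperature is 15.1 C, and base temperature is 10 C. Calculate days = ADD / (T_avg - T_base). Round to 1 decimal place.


Insect development time:
Effective temperature = avg_temp - T_base = 15.1 - 10 = 5.1 C
Days = ADD / effective_temp = 185 / 5.1 = 36.3 days

36.3


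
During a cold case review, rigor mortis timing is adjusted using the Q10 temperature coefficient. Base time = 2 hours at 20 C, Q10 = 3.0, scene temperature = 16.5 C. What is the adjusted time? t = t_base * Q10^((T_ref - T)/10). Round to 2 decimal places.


Rigor mortis time adjustment:
Exponent = (T_ref - T_actual) / 10 = (20 - 16.5) / 10 = 0.35
Q10 factor = 3.0^0.35 = 1.4689
t_adjusted = 2 * 1.4689 = 2.94 hours

2.94


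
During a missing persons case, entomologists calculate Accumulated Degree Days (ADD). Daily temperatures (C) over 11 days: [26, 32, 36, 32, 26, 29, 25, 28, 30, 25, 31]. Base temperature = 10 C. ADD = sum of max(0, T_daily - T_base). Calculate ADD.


Computing ADD day by day:
Day 1: max(0, 26 - 10) = 16
Day 2: max(0, 32 - 10) = 22
Day 3: max(0, 36 - 10) = 26
Day 4: max(0, 32 - 10) = 22
Day 5: max(0, 26 - 10) = 16
Day 6: max(0, 29 - 10) = 19
Day 7: max(0, 25 - 10) = 15
Day 8: max(0, 28 - 10) = 18
Day 9: max(0, 30 - 10) = 20
Day 10: max(0, 25 - 10) = 15
Day 11: max(0, 31 - 10) = 21
Total ADD = 210

210


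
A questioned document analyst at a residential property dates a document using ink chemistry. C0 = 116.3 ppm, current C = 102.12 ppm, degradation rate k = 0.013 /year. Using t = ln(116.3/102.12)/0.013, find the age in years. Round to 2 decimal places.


Document age estimation:
C0/C = 116.3 / 102.12 = 1.138856
ln(C0/C) = 0.130024
t = 0.130024 / 0.013 = 10.00 years

10.00


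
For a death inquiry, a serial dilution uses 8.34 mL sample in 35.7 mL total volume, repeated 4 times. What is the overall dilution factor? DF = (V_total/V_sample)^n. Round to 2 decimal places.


Dilution factor calculation:
Single dilution = V_total / V_sample = 35.7 / 8.34 ≈ 4.280576
Number of dilutions = 4
Total DF = (35.7 / 8.34)^4 (full precision, rounded at the end) = 335.74

335.74


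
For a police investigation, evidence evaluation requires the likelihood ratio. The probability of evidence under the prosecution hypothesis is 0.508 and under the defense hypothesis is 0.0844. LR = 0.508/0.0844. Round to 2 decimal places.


Likelihood ratio calculation:
LR = P(E|Hp) / P(E|Hd)
LR = 0.508 / 0.0844
LR = 6.02

6.02


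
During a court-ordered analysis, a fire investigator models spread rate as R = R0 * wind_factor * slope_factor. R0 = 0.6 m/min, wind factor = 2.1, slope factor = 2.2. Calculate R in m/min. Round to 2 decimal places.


Fire spread rate calculation:
R = R0 * wind_factor * slope_factor
= 0.6 * 2.1 * 2.2
= 1.26 * 2.2
= 2.77 m/min

2.77


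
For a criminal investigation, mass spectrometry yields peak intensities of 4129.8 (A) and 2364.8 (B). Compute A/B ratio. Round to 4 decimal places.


Spectral peak ratio:
Peak A = 4129.8 counts
Peak B = 2364.8 counts
Ratio = 4129.8 / 2364.8 = 1.7464

1.7464


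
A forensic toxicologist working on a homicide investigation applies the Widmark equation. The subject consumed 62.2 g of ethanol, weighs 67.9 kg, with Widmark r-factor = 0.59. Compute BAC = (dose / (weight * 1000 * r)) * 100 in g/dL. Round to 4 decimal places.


Applying the Widmark formula:
BAC = (dose_g / (body_wt * 1000 * r)) * 100
Denominator = 67.9 * 1000 * 0.59 = 40061
BAC = (62.2 / 40061) * 100
BAC = 0.1553 g/dL

0.1553


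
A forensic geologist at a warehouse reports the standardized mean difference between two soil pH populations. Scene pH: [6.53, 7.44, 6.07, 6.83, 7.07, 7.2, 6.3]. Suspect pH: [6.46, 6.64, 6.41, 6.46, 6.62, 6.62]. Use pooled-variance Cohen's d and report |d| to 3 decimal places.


Pooled-variance Cohen's d for soil pH comparison:
Scene mean = 47.44 / 7 = 6.777143
Suspect mean = 39.21 / 6 = 6.535
Scene sample variance s_s^2 = 0.249257
Suspect sample variance s_c^2 = 0.01047
Pooled variance = ((n_s-1)*s_s^2 + (n_c-1)*s_c^2) / (n_s + n_c - 2) = 0.140718
Pooled SD = sqrt(0.140718) = 0.375124
Mean difference = 0.242143
|d| = |0.242143| / 0.375124 = 0.646

0.646


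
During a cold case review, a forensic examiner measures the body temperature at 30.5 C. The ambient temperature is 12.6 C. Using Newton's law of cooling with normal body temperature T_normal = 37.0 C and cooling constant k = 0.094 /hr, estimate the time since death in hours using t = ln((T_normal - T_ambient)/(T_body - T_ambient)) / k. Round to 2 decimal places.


Using Newton's law of cooling:
t = ln((T_normal - T_ambient) / (T_body - T_ambient)) / k
T_normal - T_ambient = 24.4
T_body - T_ambient = 17.9
Ratio = 1.363128
ln(ratio) = 0.309782
t = 0.309782 / 0.094 = 3.30 hours

3.30


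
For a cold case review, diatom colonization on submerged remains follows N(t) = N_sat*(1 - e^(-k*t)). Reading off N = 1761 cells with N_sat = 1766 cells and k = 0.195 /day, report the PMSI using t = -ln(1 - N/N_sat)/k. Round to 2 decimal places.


PMSI from diatom colonization curve:
N / N_sat = 1761 / 1766 = 0.997169
1 - N/N_sat = 0.002831
ln(1 - N/N_sat) = -5.867125
t = -ln(1 - N/N_sat) / k = -(-5.867125) / 0.195 = 30.09 days

30.09


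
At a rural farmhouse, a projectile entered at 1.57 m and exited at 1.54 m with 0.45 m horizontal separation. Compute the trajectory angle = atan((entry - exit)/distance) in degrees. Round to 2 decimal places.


Bullet trajectory angle:
Height difference = 1.57 - 1.54 = 0.03 m
angle = atan(0.03 / 0.45)
angle = atan(0.066667)
angle = 3.81 degrees

3.81


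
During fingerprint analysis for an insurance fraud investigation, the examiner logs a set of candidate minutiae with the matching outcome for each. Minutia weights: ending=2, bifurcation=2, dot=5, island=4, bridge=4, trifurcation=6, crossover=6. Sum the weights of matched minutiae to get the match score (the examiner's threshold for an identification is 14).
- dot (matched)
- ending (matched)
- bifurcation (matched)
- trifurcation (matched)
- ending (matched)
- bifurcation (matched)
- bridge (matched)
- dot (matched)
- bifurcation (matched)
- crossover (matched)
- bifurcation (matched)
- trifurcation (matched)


Weighted minutiae match score:
  dot: matched, +5 (running total 5)
  ending: matched, +2 (running total 7)
  bifurcation: matched, +2 (running total 9)
  trifurcation: matched, +6 (running total 15)
  ending: matched, +2 (running total 17)
  bifurcation: matched, +2 (running total 19)
  bridge: matched, +4 (running total 23)
  dot: matched, +5 (running total 28)
  bifurcation: matched, +2 (running total 30)
  crossover: matched, +6 (running total 36)
  bifurcation: matched, +2 (running total 38)
  trifurcation: matched, +6 (running total 44)
Total score = 44
Threshold = 14; verdict = identification

44


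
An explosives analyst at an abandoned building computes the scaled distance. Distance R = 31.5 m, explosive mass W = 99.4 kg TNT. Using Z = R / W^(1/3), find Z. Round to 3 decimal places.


Scaled distance calculation:
W^(1/3) = 99.4^(1/3) = 4.632287
Z = R / W^(1/3) = 31.5 / 4.632287
Z = 6.800 m/kg^(1/3)

6.800


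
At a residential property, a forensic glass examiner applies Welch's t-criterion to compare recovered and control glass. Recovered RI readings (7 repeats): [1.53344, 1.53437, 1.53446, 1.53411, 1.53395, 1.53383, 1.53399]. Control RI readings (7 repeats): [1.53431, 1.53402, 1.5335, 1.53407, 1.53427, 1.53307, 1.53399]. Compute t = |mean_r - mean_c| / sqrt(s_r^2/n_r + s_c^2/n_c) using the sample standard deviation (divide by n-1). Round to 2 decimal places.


Welch's t-criterion for glass RI comparison:
Recovered mean = sum / n_r = 10.73815 / 7 = 1.5340214
Control mean = sum / n_c = 10.73723 / 7 = 1.53389
Recovered sample variance s_r^2 = 1.17081e-07
Control sample variance s_c^2 = 2.00767e-07
Welch SE (unpooled) = sqrt(s_r^2/n_r + s_c^2/n_c) = sqrt(1.67259e-08 + 2.8681e-08) = sqrt(4.54069e-08) = 0.000213089
|mean_r - mean_c| = 0.000131429
t = 0.000131429 / 0.000213089 = 0.62

0.62


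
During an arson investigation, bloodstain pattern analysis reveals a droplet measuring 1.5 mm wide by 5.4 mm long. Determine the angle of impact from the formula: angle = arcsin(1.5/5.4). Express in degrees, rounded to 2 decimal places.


Blood spatter impact angle calculation:
width / length = 1.5 / 5.4 = 0.277778
angle = arcsin(0.277778)
angle = 16.13 degrees

16.13


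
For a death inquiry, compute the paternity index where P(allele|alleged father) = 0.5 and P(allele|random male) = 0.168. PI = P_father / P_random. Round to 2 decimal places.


Paternity Index calculation:
PI = P(allele|father) / P(allele|random)
PI = 0.5 / 0.168
PI = 2.98

2.98


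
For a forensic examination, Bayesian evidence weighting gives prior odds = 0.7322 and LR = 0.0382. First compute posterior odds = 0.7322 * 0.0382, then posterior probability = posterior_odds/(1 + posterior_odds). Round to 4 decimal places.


Bayesian evidence evaluation:
Posterior odds = prior_odds * LR = 0.7322 * 0.0382 = 0.02797004
Posterior probability = posterior_odds / (1 + posterior_odds)
= 0.02797004 / (1 + 0.02797004)
= 0.02797004 / 1.02797004
= 0.0272

0.0272


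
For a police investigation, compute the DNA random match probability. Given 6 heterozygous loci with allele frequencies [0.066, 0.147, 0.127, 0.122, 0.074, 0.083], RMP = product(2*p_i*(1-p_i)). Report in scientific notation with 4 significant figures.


Computing RMP for 6 loci:
Locus 1: 2 * 0.066 * 0.934 = 0.123288
Locus 2: 2 * 0.147 * 0.853 = 0.250782
Locus 3: 2 * 0.127 * 0.873 = 0.221742
Locus 4: 2 * 0.122 * 0.878 = 0.214232
Locus 5: 2 * 0.074 * 0.926 = 0.137048
Locus 6: 2 * 0.083 * 0.917 = 0.152222
RMP = 3.064e-05

3.064e-05


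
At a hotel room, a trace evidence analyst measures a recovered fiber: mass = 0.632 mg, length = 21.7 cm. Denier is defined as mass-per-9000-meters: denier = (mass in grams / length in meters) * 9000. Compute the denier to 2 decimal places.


Denier calculation:
Mass in grams = 0.632 mg / 1000 = 0.000632 g
Length in meters = 21.7 cm / 100 = 0.217 m
Linear density = mass / length = 0.000632 / 0.217 = 0.00291244 g/m
Denier = (g/m) * 9000 = 0.00291244 * 9000 = 26.21

26.21


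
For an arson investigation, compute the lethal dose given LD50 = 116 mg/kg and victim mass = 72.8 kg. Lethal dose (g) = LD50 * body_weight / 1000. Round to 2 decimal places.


Lethal dose calculation:
Lethal dose = LD50 * body_weight / 1000
= 116 * 72.8 / 1000
= 8444.8 / 1000
= 8.44 g

8.44


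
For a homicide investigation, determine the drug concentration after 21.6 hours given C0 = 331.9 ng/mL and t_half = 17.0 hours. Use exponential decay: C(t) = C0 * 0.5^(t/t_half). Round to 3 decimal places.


Drug concentration decay:
Number of half-lives = t / t_half = 21.6 / 17.0 = 1.270588
Decay factor = 0.5^1.270588 = 0.4144908
C(t) = 331.9 * 0.4144908 = 137.569 ng/mL

137.569


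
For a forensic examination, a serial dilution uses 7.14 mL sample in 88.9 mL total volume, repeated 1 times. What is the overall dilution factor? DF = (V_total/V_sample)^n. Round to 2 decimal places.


Dilution factor calculation:
Single dilution = V_total / V_sample = 88.9 / 7.14 ≈ 12.45098
Number of dilutions = 1
Total DF = (88.9 / 7.14)^1 (full precision, rounded at the end) = 12.45

12.45


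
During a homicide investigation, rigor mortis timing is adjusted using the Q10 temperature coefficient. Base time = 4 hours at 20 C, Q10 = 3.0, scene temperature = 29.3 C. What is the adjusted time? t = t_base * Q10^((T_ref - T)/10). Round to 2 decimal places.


Rigor mortis time adjustment:
Exponent = (T_ref - T_actual) / 10 = (20 - 29.3) / 10 = -0.93
Q10 factor = 3.0^-0.93 = 0.35998
t_adjusted = 4 * 0.35998 = 1.44 hours

1.44


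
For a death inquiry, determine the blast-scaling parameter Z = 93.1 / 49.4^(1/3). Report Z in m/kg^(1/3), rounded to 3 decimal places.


Scaled distance calculation:
W^(1/3) = 49.4^(1/3) = 3.669236
Z = R / W^(1/3) = 93.1 / 3.669236
Z = 25.373 m/kg^(1/3)

25.373


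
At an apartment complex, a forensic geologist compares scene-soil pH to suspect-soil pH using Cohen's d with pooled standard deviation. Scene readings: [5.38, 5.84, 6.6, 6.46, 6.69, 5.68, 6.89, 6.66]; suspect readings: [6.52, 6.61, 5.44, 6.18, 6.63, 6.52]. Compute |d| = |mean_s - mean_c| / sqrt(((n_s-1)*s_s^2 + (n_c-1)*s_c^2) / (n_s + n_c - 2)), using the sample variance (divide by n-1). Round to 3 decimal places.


Pooled-variance Cohen's d for soil pH comparison:
Scene mean = 50.2 / 8 = 6.275
Suspect mean = 37.9 / 6 = 6.316667
Scene sample variance s_s^2 = 0.311829
Suspect sample variance s_c^2 = 0.210827
Pooled variance = ((n_s-1)*s_s^2 + (n_c-1)*s_c^2) / (n_s + n_c - 2) = 0.269744
Pooled SD = sqrt(0.269744) = 0.519369
Mean difference = -0.041667
|d| = |-0.041667| / 0.519369 = 0.080

0.080


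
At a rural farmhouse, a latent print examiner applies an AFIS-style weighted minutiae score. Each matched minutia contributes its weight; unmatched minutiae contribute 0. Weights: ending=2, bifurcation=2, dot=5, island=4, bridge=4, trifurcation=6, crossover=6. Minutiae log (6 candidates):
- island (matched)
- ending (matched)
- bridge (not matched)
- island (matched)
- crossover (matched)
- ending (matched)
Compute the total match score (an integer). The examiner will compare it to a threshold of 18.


Weighted minutiae match score:
  island: matched, +4 (running total 4)
  ending: matched, +2 (running total 6)
  bridge: not matched, +0
  island: matched, +4 (running total 10)
  crossover: matched, +6 (running total 16)
  ending: matched, +2 (running total 18)
Total score = 18
Threshold = 18; verdict = identification

18


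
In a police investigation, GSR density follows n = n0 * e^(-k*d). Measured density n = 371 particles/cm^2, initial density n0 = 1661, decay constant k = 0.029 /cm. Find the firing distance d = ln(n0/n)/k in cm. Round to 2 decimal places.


GSR distance calculation:
n0/n = 1661 / 371 = 4.477089
ln(n0/n) = 1.498973
d = 1.498973 / 0.029 = 51.69 cm

51.69


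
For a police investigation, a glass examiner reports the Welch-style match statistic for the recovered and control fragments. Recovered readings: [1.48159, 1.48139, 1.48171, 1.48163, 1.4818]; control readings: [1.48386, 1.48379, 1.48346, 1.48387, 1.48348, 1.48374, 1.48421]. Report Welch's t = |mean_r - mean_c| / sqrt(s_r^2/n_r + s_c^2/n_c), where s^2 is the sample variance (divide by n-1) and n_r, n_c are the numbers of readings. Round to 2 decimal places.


Welch's t-criterion for glass RI comparison:
Recovered mean = sum / n_r = 7.40812 / 5 = 1.481624
Control mean = sum / n_c = 10.38641 / 7 = 1.4837729
Recovered sample variance s_r^2 = 2.358e-08
Control sample variance s_c^2 = 6.55238e-08
Welch SE (unpooled) = sqrt(s_r^2/n_r + s_c^2/n_c) = sqrt(4.716e-09 + 9.36054e-09) = sqrt(1.40765e-08) = 0.000118644
|mean_r - mean_c| = 0.00214886
t = 0.00214886 / 0.000118644 = 18.11

18.11


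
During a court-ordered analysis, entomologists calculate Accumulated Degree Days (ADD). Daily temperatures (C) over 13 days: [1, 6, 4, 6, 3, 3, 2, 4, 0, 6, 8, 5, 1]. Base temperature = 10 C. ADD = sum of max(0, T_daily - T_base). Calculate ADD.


Computing ADD day by day:
Day 1: max(0, 1 - 10) = 0
Day 2: max(0, 6 - 10) = 0
Day 3: max(0, 4 - 10) = 0
Day 4: max(0, 6 - 10) = 0
Day 5: max(0, 3 - 10) = 0
Day 6: max(0, 3 - 10) = 0
Day 7: max(0, 2 - 10) = 0
Day 8: max(0, 4 - 10) = 0
Day 9: max(0, 0 - 10) = 0
Day 10: max(0, 6 - 10) = 0
Day 11: max(0, 8 - 10) = 0
Day 12: max(0, 5 - 10) = 0
Day 13: max(0, 1 - 10) = 0
Total ADD = 0

0


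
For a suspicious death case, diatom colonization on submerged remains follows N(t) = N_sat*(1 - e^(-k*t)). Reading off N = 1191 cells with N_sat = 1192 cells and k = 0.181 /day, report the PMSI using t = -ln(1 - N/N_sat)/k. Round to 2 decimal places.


PMSI from diatom colonization curve:
N / N_sat = 1191 / 1192 = 0.999161
1 - N/N_sat = 0.000839
ln(1 - N/N_sat) = -7.0833
t = -ln(1 - N/N_sat) / k = -(-7.0833) / 0.181 = 39.13 days

39.13


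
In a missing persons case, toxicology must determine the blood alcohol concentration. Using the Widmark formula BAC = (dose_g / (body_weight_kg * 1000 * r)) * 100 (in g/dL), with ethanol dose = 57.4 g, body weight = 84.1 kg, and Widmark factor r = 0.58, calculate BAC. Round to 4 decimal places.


Applying the Widmark formula:
BAC = (dose_g / (body_wt * 1000 * r)) * 100
Denominator = 84.1 * 1000 * 0.58 = 48778
BAC = (57.4 / 48778) * 100
BAC = 0.1177 g/dL

0.1177


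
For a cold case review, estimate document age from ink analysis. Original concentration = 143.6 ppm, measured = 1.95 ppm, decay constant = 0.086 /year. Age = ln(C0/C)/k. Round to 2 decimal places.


Document age estimation:
C0/C = 143.6 / 1.95 = 73.641026
ln(C0/C) = 4.299202
t = 4.299202 / 0.086 = 49.99 years

49.99


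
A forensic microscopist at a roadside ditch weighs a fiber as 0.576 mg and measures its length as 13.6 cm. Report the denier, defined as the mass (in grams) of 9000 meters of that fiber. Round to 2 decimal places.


Denier calculation:
Mass in grams = 0.576 mg / 1000 = 0.000576 g
Length in meters = 13.6 cm / 100 = 0.136 m
Linear density = mass / length = 0.000576 / 0.136 = 0.00423529 g/m
Denier = (g/m) * 9000 = 0.00423529 * 9000 = 38.12

38.12


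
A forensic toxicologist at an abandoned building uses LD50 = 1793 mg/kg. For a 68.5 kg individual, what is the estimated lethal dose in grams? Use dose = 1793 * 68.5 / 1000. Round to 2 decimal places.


Lethal dose calculation:
Lethal dose = LD50 * body_weight / 1000
= 1793 * 68.5 / 1000
= 122820.5 / 1000
= 122.82 g

122.82


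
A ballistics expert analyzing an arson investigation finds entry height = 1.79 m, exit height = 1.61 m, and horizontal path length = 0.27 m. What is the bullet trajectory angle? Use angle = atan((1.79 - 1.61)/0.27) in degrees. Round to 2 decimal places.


Bullet trajectory angle:
Height difference = 1.79 - 1.61 = 0.18 m
angle = atan(0.18 / 0.27)
angle = atan(0.666667)
angle = 33.69 degrees

33.69


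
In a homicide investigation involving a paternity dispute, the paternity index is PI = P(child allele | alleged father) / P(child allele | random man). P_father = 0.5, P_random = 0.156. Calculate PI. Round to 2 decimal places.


Paternity Index calculation:
PI = P(allele|father) / P(allele|random)
PI = 0.5 / 0.156
PI = 3.21

3.21
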